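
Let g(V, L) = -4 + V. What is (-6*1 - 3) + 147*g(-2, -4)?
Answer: -891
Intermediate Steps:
(-6*1 - 3) + 147*g(-2, -4) = (-6*1 - 3) + 147*(-4 - 2) = (-6 - 3) + 147*(-6) = -9 - 882 = -891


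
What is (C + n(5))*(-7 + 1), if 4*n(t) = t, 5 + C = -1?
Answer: 57/2 ≈ 28.500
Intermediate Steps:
C = -6 (C = -5 - 1 = -6)
n(t) = t/4
(C + n(5))*(-7 + 1) = (-6 + (¼)*5)*(-7 + 1) = (-6 + 5/4)*(-6) = -19/4*(-6) = 57/2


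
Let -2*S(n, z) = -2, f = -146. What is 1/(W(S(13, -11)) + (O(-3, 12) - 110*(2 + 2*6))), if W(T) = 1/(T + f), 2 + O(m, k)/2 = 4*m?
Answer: -145/227361 ≈ -0.00063775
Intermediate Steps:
O(m, k) = -4 + 8*m (O(m, k) = -4 + 2*(4*m) = -4 + 8*m)
S(n, z) = 1 (S(n, z) = -1/2*(-2) = 1)
W(T) = 1/(-146 + T) (W(T) = 1/(T - 146) = 1/(-146 + T))
1/(W(S(13, -11)) + (O(-3, 12) - 110*(2 + 2*6))) = 1/(1/(-146 + 1) + ((-4 + 8*(-3)) - 110*(2 + 2*6))) = 1/(1/(-145) + ((-4 - 24) - 110*(2 + 12))) = 1/(-1/145 + (-28 - 110*14)) = 1/(-1/145 + (-28 - 1540)) = 1/(-1/145 - 1568) = 1/(-227361/145) = -145/227361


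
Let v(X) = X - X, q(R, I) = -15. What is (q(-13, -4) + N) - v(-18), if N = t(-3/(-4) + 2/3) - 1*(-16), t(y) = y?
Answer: 29/12 ≈ 2.4167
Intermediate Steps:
v(X) = 0
N = 209/12 (N = (-3/(-4) + 2/3) - 1*(-16) = (-3*(-¼) + 2*(⅓)) + 16 = (¾ + ⅔) + 16 = 17/12 + 16 = 209/12 ≈ 17.417)
(q(-13, -4) + N) - v(-18) = (-15 + 209/12) - 1*0 = 29/12 + 0 = 29/12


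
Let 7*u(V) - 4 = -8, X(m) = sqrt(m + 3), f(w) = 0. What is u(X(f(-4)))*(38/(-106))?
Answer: 76/371 ≈ 0.20485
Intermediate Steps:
X(m) = sqrt(3 + m)
u(V) = -4/7 (u(V) = 4/7 + (1/7)*(-8) = 4/7 - 8/7 = -4/7)
u(X(f(-4)))*(38/(-106)) = -152/(7*(-106)) = -152*(-1)/(7*106) = -4/7*(-19/53) = 76/371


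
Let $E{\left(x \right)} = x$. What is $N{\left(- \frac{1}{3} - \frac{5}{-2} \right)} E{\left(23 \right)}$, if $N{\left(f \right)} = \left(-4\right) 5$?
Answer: $-460$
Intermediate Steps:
$N{\left(f \right)} = -20$
$N{\left(- \frac{1}{3} - \frac{5}{-2} \right)} E{\left(23 \right)} = \left(-20\right) 23 = -460$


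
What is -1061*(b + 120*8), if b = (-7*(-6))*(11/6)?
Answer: -1100257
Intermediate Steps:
b = 77 (b = 42*(11*(⅙)) = 42*(11/6) = 77)
-1061*(b + 120*8) = -1061*(77 + 120*8) = -1061*(77 + 960) = -1061*1037 = -1100257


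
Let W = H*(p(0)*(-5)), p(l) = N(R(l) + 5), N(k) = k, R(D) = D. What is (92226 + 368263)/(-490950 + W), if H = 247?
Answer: -460489/497125 ≈ -0.92630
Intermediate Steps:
p(l) = 5 + l (p(l) = l + 5 = 5 + l)
W = -6175 (W = 247*((5 + 0)*(-5)) = 247*(5*(-5)) = 247*(-25) = -6175)
(92226 + 368263)/(-490950 + W) = (92226 + 368263)/(-490950 - 6175) = 460489/(-497125) = 460489*(-1/497125) = -460489/497125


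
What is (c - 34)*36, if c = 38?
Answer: 144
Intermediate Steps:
(c - 34)*36 = (38 - 34)*36 = 4*36 = 144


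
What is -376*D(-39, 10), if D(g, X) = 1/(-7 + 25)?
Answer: -188/9 ≈ -20.889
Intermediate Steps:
D(g, X) = 1/18
-376*D(-39, 10) = -376*1/18 = -188/9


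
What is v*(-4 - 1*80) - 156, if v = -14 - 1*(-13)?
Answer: -72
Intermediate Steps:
v = -1 (v = -14 + 13 = -1)
v*(-4 - 1*80) - 156 = -(-4 - 1*80) - 156 = -(-4 - 80) - 156 = -1*(-84) - 156 = 84 - 156 = -72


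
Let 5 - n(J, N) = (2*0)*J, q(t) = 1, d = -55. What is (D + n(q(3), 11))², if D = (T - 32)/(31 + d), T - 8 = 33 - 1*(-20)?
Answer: 8281/576 ≈ 14.377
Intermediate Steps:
T = 61 (T = 8 + (33 - 1*(-20)) = 8 + (33 + 20) = 8 + 53 = 61)
n(J, N) = 5 (n(J, N) = 5 - 2*0*J = 5 - 0*J = 5 - 1*0 = 5 + 0 = 5)
D = -29/24 (D = (61 - 32)/(31 - 55) = 29/(-24) = 29*(-1/24) = -29/24 ≈ -1.2083)
(D + n(q(3), 11))² = (-29/24 + 5)² = (91/24)² = 8281/576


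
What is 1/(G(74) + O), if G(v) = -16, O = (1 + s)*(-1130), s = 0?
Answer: -1/1146 ≈ -0.00087260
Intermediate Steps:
O = -1130 (O = (1 + 0)*(-1130) = 1*(-1130) = -1130)
1/(G(74) + O) = 1/(-16 - 1130) = 1/(-1146) = -1/1146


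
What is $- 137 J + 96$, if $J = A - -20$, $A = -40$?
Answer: $2836$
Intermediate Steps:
$J = -20$ ($J = -40 - -20 = -40 + 20 = -20$)
$- 137 J + 96 = \left(-137\right) \left(-20\right) + 96 = 2740 + 96 = 2836$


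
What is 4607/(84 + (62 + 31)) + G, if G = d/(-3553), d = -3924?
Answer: 17063219/628881 ≈ 27.133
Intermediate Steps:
G = 3924/3553 (G = -3924/(-3553) = -3924*(-1/3553) = 3924/3553 ≈ 1.1044)
4607/(84 + (62 + 31)) + G = 4607/(84 + (62 + 31)) + 3924/3553 = 4607/(84 + 93) + 3924/3553 = 4607/177 + 3924/3553 = 17063219/628881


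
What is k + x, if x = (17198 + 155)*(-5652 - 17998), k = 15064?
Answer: -410383386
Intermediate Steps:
x = -410398450 (x = 17353*(-23650) = -410398450)
k + x = 15064 - 410398450 = -410383386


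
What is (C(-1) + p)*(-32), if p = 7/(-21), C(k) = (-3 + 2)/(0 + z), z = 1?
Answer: 128/3 ≈ 42.667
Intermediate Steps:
C(k) = -1 (C(k) = (-3 + 2)/(0 + 1) = -1/1 = -1*1 = -1)
p = -⅓ (p = 7*(-1/21) = -⅓ ≈ -0.33333)
(C(-1) + p)*(-32) = (-1 - ⅓)*(-32) = -4/3*(-32) = 128/3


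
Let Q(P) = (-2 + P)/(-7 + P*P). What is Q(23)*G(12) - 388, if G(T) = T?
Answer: -11238/29 ≈ -387.52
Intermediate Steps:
Q(P) = (-2 + P)/(-7 + P²)
Q(23)*G(12) - 388 = ((-2 + 23)/(-7 + 23²))*12 - 388 = (21/(-7 + 529))*12 - 388 = (21/522)*12 - 388 = ((1/522)*21)*12 - 388 = (7/174)*12 - 388 = 14/29 - 388 = -11238/29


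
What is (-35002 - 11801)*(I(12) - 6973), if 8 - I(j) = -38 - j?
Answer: 323642745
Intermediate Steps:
I(j) = 46 + j (I(j) = 8 - (-38 - j) = 8 + (38 + j) = 46 + j)
(-35002 - 11801)*(I(12) - 6973) = (-35002 - 11801)*((46 + 12) - 6973) = -46803*(58 - 6973) = -46803*(-6915) = 323642745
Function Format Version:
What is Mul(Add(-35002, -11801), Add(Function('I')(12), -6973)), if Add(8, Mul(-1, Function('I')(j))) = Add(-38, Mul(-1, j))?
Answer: 323642745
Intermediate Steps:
Function('I')(j) = Add(46, j) (Function('I')(j) = Add(8, Mul(-1, Add(-38, Mul(-1, j)))) = Add(8, Add(38, j)) = Add(46, j))
Mul(Add(-35002, -11801), Add(Function('I')(12), -6973)) = Mul(Add(-35002, -11801), Add(Add(46, 12), -6973)) = Mul(-46803, Add(58, -6973)) = Mul(-46803, -6915) = 323642745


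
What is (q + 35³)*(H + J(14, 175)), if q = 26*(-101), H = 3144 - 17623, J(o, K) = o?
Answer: -582201785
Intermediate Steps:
H = -14479
q = -2626
(q + 35³)*(H + J(14, 175)) = (-2626 + 35³)*(-14479 + 14) = (-2626 + 42875)*(-14465) = 40249*(-14465) = -582201785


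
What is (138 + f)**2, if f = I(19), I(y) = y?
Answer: 24649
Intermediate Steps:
f = 19
(138 + f)**2 = (138 + 19)**2 = 157**2 = 24649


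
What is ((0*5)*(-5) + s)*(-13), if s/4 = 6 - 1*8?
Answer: 104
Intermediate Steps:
s = -8 (s = 4*(6 - 1*8) = 4*(6 - 8) = 4*(-2) = -8)
((0*5)*(-5) + s)*(-13) = ((0*5)*(-5) - 8)*(-13) = (0*(-5) - 8)*(-13) = (0 - 8)*(-13) = -8*(-13) = 104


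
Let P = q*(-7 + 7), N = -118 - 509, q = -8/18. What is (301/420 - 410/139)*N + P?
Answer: 3892207/2780 ≈ 1400.1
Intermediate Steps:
q = -4/9 (q = -8*1/18 = -4/9 ≈ -0.44444)
N = -627
P = 0 (P = -4*(-7 + 7)/9 = -4/9*0 = 0)
(301/420 - 410/139)*N + P = (301/420 - 410/139)*(-627) + 0 = (301*(1/420) - 410*1/139)*(-627) + 0 = (43/60 - 410/139)*(-627) + 0 = -18623/8340*(-627) + 0 = 3892207/2780 + 0 = 3892207/2780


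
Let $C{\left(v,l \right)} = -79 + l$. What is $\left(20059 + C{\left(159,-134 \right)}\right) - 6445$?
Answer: $13401$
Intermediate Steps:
$\left(20059 + C{\left(159,-134 \right)}\right) - 6445 = \left(20059 - 213\right) - 6445 = 19846 - 6445 = 13401$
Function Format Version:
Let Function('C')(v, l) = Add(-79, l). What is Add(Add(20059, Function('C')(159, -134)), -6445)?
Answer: 13401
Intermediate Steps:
Add(Add(20059, Function('C')(159, -134)), -6445) = Add(Add(20059, Add(-79, -134)), -6445) = Add(Add(20059, -213), -6445) = Add(19846, -6445) = 13401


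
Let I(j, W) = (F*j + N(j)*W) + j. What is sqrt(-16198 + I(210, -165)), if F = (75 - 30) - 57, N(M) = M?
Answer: I*sqrt(53158) ≈ 230.56*I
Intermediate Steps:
F = -12 (F = 45 - 57 = -12)
I(j, W) = -11*j + W*j (I(j, W) = (-12*j + j*W) + j = (-12*j + W*j) + j = -11*j + W*j)
sqrt(-16198 + I(210, -165)) = sqrt(-16198 + 210*(-11 - 165)) = sqrt(-16198 + 210*(-176)) = sqrt(-16198 - 36960) = sqrt(-53158) = I*sqrt(53158)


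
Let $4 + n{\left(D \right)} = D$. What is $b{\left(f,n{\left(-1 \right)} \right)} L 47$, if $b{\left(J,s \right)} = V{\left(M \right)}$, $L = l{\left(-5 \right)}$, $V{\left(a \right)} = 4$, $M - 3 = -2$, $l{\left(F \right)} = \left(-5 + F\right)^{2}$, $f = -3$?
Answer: $18800$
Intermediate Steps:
$n{\left(D \right)} = -4 + D$
$M = 1$ ($M = 3 - 2 = 1$)
$L = 100$ ($L = \left(-5 - 5\right)^{2} = \left(-10\right)^{2} = 100$)
$b{\left(J,s \right)} = 4$
$b{\left(f,n{\left(-1 \right)} \right)} L 47 = 4 \cdot 100 \cdot 47 = 400 \cdot 47 = 18800$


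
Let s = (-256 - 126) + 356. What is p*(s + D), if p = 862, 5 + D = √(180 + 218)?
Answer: -26722 + 862*√398 ≈ -9525.2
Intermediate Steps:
D = -5 + √398 (D = -5 + √(180 + 218) = -5 + √398 ≈ 14.950)
s = -26 (s = -382 + 356 = -26)
p*(s + D) = 862*(-26 + (-5 + √398)) = 862*(-31 + √398) = -26722 + 862*√398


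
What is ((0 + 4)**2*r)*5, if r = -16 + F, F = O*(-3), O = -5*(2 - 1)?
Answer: -80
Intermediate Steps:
O = -5 (O = -5*1 = -5)
F = 15 (F = -5*(-3) = 15)
r = -1 (r = -16 + 15 = -1)
((0 + 4)**2*r)*5 = ((0 + 4)**2*(-1))*5 = (4**2*(-1))*5 = (16*(-1))*5 = -16*5 = -80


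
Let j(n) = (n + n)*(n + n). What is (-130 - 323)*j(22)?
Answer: -877008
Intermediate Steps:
j(n) = 4*n² (j(n) = (2*n)*(2*n) = 4*n²)
(-130 - 323)*j(22) = (-130 - 323)*(4*22²) = -1812*484 = -453*1936 = -877008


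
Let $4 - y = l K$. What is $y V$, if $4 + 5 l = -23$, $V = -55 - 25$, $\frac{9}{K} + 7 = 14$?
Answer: $- \frac{6128}{7} \approx -875.43$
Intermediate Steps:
$K = \frac{9}{7}$ ($K = \frac{9}{-7 + 14} = \frac{9}{7} \approx 1.2857$)
$V = -80$
$l = - \frac{27}{5}$ ($l = - \frac{4}{5} + \frac{1}{5} \left(-23\right) = - \frac{4}{5} - \frac{23}{5} = - \frac{27}{5} \approx -5.4$)
$y = \frac{383}{35}$ ($y = 4 - \left(- \frac{27}{5}\right) \frac{9}{7} = 4 - - \frac{243}{35} = 4 + \frac{243}{35} = \frac{383}{35} \approx 10.943$)
$y V = \frac{383}{35} \left(-80\right) = - \frac{6128}{7}$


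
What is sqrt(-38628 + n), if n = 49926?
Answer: sqrt(11298) ≈ 106.29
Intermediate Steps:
sqrt(-38628 + n) = sqrt(-38628 + 49926) = sqrt(11298)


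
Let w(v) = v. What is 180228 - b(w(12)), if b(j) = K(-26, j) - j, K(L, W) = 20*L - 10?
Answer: 180770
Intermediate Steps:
K(L, W) = -10 + 20*L
b(j) = -530 - j (b(j) = (-10 + 20*(-26)) - j = (-10 - 520) - j = -530 - j)
180228 - b(w(12)) = 180228 - (-530 - 1*12) = 180228 - (-530 - 12) = 180228 - 1*(-542) = 180228 + 542 = 180770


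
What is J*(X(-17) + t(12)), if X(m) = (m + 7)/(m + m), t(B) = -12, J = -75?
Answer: 14925/17 ≈ 877.94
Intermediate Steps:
X(m) = (7 + m)/(2*m) (X(m) = (7 + m)/((2*m)) = (7 + m)*(1/(2*m)) = (7 + m)/(2*m))
J*(X(-17) + t(12)) = -75*((½)*(7 - 17)/(-17) - 12) = -75*((½)*(-1/17)*(-10) - 12) = -75*(5/17 - 12) = -75*(-199/17) = 14925/17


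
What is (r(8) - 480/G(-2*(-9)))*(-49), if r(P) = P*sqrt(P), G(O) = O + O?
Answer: 1960/3 - 784*sqrt(2) ≈ -455.41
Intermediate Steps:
G(O) = 2*O
r(P) = P**(3/2)
(r(8) - 480/G(-2*(-9)))*(-49) = (8**(3/2) - 480/(2*(-2*(-9))))*(-49) = (16*sqrt(2) - 480/(2*18))*(-49) = (16*sqrt(2) - 480/36)*(-49) = (16*sqrt(2) - 480*1/36)*(-49) = (16*sqrt(2) - 40/3)*(-49) = (-40/3 + 16*sqrt(2))*(-49) = 1960/3 - 784*sqrt(2)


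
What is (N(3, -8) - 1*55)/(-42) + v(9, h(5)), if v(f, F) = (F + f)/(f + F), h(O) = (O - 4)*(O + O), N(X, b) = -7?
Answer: 52/21 ≈ 2.4762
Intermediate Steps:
h(O) = 2*O*(-4 + O) (h(O) = (-4 + O)*(2*O) = 2*O*(-4 + O))
v(f, F) = 1 (v(f, F) = (F + f)/(F + f) = 1)
(N(3, -8) - 1*55)/(-42) + v(9, h(5)) = (-7 - 1*55)/(-42) + 1 = -(-7 - 55)/42 + 1 = -1/42*(-62) + 1 = 31/21 + 1 = 52/21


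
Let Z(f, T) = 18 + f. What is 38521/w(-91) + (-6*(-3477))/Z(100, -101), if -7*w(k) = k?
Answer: 2408342/767 ≈ 3139.9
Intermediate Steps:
w(k) = -k/7
38521/w(-91) + (-6*(-3477))/Z(100, -101) = 38521/((-1/7*(-91))) + (-6*(-3477))/(18 + 100) = 38521/13 + 20862/118 = 38521*(1/13) + 20862*(1/118) = 38521/13 + 10431/59 = 2408342/767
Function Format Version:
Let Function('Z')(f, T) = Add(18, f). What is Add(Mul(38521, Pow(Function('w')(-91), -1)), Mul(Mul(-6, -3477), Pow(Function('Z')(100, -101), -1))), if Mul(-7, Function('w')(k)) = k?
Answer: Rational(2408342, 767) ≈ 3139.9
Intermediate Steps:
Function('w')(k) = Mul(Rational(-1, 7), k)
Add(Mul(38521, Pow(Function('w')(-91), -1)), Mul(Mul(-6, -3477), Pow(Function('Z')(100, -101), -1))) = Add(Mul(38521, Pow(Mul(Rational(-1, 7), -91), -1)), Mul(Mul(-6, -3477), Pow(Add(18, 100), -1))) = Add(Mul(38521, Pow(13, -1)), Mul(20862, Pow(118, -1))) = Add(Mul(38521, Rational(1, 13)), Mul(20862, Rational(1, 118))) = Add(Rational(38521, 13), Rational(10431, 59)) = Rational(2408342, 767)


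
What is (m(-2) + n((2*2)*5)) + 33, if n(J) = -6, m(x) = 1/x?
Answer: 53/2 ≈ 26.500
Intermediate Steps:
(m(-2) + n((2*2)*5)) + 33 = (1/(-2) - 6) + 33 = (-1/2 - 6) + 33 = -13/2 + 33 = 53/2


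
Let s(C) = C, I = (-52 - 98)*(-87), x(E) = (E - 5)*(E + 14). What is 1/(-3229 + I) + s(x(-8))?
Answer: -766037/9821 ≈ -78.000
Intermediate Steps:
x(E) = (-5 + E)*(14 + E)
I = 13050 (I = -150*(-87) = 13050)
1/(-3229 + I) + s(x(-8)) = 1/(-3229 + 13050) + (-70 + (-8)² + 9*(-8)) = 1/9821 + (-70 + 64 - 72) = 1/9821 - 78 = -766037/9821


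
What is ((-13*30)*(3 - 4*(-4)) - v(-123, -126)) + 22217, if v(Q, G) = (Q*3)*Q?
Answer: -30580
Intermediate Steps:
v(Q, G) = 3*Q**2 (v(Q, G) = (3*Q)*Q = 3*Q**2)
((-13*30)*(3 - 4*(-4)) - v(-123, -126)) + 22217 = ((-13*30)*(3 - 4*(-4)) - 3*(-123)**2) + 22217 = (-390*(3 + 16) - 3*15129) + 22217 = (-390*19 - 1*45387) + 22217 = (-7410 - 45387) + 22217 = -52797 + 22217 = -30580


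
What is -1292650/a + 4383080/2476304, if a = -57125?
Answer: 17256889053/707294330 ≈ 24.398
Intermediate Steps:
-1292650/a + 4383080/2476304 = -1292650/(-57125) + 4383080/2476304 = -1292650*(-1/57125) + 4383080*(1/2476304) = 51706/2285 + 547885/309538 = 17256889053/707294330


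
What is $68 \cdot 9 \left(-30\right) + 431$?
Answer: $-17929$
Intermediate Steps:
$68 \cdot 9 \left(-30\right) + 431 = 68 \left(-270\right) + 431 = -18360 + 431 = -17929$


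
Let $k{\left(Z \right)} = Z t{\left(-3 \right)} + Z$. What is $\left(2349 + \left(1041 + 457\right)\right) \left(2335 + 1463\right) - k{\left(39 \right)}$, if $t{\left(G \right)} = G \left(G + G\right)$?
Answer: $14610165$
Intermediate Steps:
$t{\left(G \right)} = 2 G^{2}$ ($t{\left(G \right)} = G 2 G = 2 G^{2}$)
$k{\left(Z \right)} = 19 Z$ ($k{\left(Z \right)} = Z 2 \left(-3\right)^{2} + Z = Z 2 \cdot 9 + Z = Z 18 + Z = 18 Z + Z = 19 Z$)
$\left(2349 + \left(1041 + 457\right)\right) \left(2335 + 1463\right) - k{\left(39 \right)} = \left(2349 + \left(1041 + 457\right)\right) \left(2335 + 1463\right) - 19 \cdot 39 = \left(2349 + 1498\right) 3798 - 741 = 3847 \cdot 3798 - 741 = 14610906 - 741 = 14610165$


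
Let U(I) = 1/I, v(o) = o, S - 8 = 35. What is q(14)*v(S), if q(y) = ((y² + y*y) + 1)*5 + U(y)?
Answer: 1182973/14 ≈ 84498.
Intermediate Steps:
S = 43 (S = 8 + 35 = 43)
q(y) = 5 + 1/y + 10*y² (q(y) = ((y² + y*y) + 1)*5 + 1/y = ((y² + y²) + 1)*5 + 1/y = (2*y² + 1)*5 + 1/y = (1 + 2*y²)*5 + 1/y = (5 + 10*y²) + 1/y = 5 + 1/y + 10*y²)
q(14)*v(S) = (5 + 1/14 + 10*14²)*43 = (5 + 1/14 + 10*196)*43 = (5 + 1/14 + 1960)*43 = (27511/14)*43 = 1182973/14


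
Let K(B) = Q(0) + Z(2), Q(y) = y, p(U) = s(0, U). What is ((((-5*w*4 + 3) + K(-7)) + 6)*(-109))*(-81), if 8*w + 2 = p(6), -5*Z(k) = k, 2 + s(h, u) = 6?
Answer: 158922/5 ≈ 31784.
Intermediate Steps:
s(h, u) = 4 (s(h, u) = -2 + 6 = 4)
p(U) = 4
Z(k) = -k/5
w = ¼ (w = -¼ + (⅛)*4 = -¼ + ½ = ¼ ≈ 0.25000)
K(B) = -⅖ (K(B) = 0 - ⅕*2 = 0 - ⅖ = -⅖)
((((-5*w*4 + 3) + K(-7)) + 6)*(-109))*(-81) = ((((-5*¼*4 + 3) - ⅖) + 6)*(-109))*(-81) = ((((-5/4*4 + 3) - ⅖) + 6)*(-109))*(-81) = ((((-5 + 3) - ⅖) + 6)*(-109))*(-81) = (((-2 - ⅖) + 6)*(-109))*(-81) = ((-12/5 + 6)*(-109))*(-81) = ((18/5)*(-109))*(-81) = -1962/5*(-81) = 158922/5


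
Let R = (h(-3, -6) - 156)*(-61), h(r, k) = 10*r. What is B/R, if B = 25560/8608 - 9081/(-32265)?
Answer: 12539759/43766741160 ≈ 0.00028651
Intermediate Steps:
B = 12539759/3857460 (B = 25560*(1/8608) - 9081*(-1/32265) = 3195/1076 + 1009/3585 = 12539759/3857460 ≈ 3.2508)
R = 11346 (R = (10*(-3) - 156)*(-61) = (-30 - 156)*(-61) = -186*(-61) = 11346)
B/R = (12539759/3857460)/11346 = (12539759/3857460)*(1/11346) = 12539759/43766741160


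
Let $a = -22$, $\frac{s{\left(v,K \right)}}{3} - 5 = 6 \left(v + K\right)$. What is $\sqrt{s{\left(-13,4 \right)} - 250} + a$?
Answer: $-22 + i \sqrt{397} \approx -22.0 + 19.925 i$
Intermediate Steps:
$s{\left(v,K \right)} = 15 + 18 K + 18 v$ ($s{\left(v,K \right)} = 15 + 3 \cdot 6 \left(v + K\right) = 15 + 3 \cdot 6 \left(K + v\right) = 15 + 3 \left(6 K + 6 v\right) = 15 + \left(18 K + 18 v\right) = 15 + 18 K + 18 v$)
$\sqrt{s{\left(-13,4 \right)} - 250} + a = \sqrt{\left(15 + 18 \cdot 4 + 18 \left(-13\right)\right) - 250} - 22 = \sqrt{\left(15 + 72 - 234\right) - 250} - 22 = \sqrt{-147 - 250} - 22 = \sqrt{-397} - 22 = i \sqrt{397} - 22 = -22 + i \sqrt{397}$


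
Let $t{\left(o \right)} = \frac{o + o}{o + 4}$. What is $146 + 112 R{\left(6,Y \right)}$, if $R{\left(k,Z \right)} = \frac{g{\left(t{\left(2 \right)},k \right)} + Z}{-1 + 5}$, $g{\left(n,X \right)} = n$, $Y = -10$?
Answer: $- \frac{346}{3} \approx -115.33$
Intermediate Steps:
$t{\left(o \right)} = \frac{2 o}{4 + o}$
$R{\left(k,Z \right)} = \frac{1}{6} + \frac{Z}{4}$ ($R{\left(k,Z \right)} = \frac{2 \cdot 2 \frac{1}{4 + 2} + Z}{-1 + 5} = \frac{2 \cdot 2 \cdot \frac{1}{6} + Z}{4} = \left(2 \cdot 2 \cdot \frac{1}{6} + Z\right) \frac{1}{4} = \left(\frac{2}{3} + Z\right) \frac{1}{4} = \frac{1}{6} + \frac{Z}{4}$)
$146 + 112 R{\left(6,Y \right)} = 146 + 112 \left(\frac{1}{6} + \frac{1}{4} \left(-10\right)\right) = 146 + 112 \left(\frac{1}{6} - \frac{5}{2}\right) = 146 + 112 \left(- \frac{7}{3}\right) = 146 - \frac{784}{3} = - \frac{346}{3}$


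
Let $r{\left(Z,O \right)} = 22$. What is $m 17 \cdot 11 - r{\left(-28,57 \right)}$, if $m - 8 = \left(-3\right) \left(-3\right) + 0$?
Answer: $3157$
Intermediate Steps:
$m = 17$ ($m = 8 + \left(\left(-3\right) \left(-3\right) + 0\right) = 8 + \left(9 + 0\right) = 8 + 9 = 17$)
$m 17 \cdot 11 - r{\left(-28,57 \right)} = 17 \cdot 17 \cdot 11 - 22 = 289 \cdot 11 - 22 = 3179 - 22 = 3157$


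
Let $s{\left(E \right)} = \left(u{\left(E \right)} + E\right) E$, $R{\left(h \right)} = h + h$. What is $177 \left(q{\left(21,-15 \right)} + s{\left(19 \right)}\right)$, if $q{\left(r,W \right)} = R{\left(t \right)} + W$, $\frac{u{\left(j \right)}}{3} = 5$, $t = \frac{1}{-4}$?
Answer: $\frac{223197}{2} \approx 1.116 \cdot 10^{5}$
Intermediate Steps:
$t = - \frac{1}{4} \approx -0.25$
$R{\left(h \right)} = 2 h$
$u{\left(j \right)} = 15$ ($u{\left(j \right)} = 3 \cdot 5 = 15$)
$q{\left(r,W \right)} = - \frac{1}{2} + W$ ($q{\left(r,W \right)} = 2 \left(- \frac{1}{4}\right) + W = - \frac{1}{2} + W$)
$s{\left(E \right)} = E \left(15 + E\right)$ ($s{\left(E \right)} = \left(15 + E\right) E = E \left(15 + E\right)$)
$177 \left(q{\left(21,-15 \right)} + s{\left(19 \right)}\right) = 177 \left(\left(- \frac{1}{2} - 15\right) + 19 \left(15 + 19\right)\right) = 177 \left(- \frac{31}{2} + 19 \cdot 34\right) = 177 \left(- \frac{31}{2} + 646\right) = 177 \cdot \frac{1261}{2} = \frac{223197}{2}$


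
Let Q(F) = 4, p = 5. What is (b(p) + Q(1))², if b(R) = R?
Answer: 81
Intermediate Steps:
(b(p) + Q(1))² = (5 + 4)² = 9² = 81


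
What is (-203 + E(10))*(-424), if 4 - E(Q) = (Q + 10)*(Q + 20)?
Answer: 338776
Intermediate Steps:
E(Q) = 4 - (10 + Q)*(20 + Q) (E(Q) = 4 - (Q + 10)*(Q + 20) = 4 - (10 + Q)*(20 + Q))
(-203 + E(10))*(-424) = (-203 + (-196 - 1*10**2 - 30*10))*(-424) = (-203 + (-196 - 1*100 - 300))*(-424) = (-203 + (-196 - 100 - 300))*(-424) = (-203 - 596)*(-424) = -799*(-424) = 338776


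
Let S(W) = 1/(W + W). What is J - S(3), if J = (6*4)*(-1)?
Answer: -145/6 ≈ -24.167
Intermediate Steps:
S(W) = 1/(2*W)
J = -24 (J = 24*(-1) = -24)
J - S(3) = -24 - 1/(2*3) = -24 - 1*1/6 = -24 - 1/6 = -145/6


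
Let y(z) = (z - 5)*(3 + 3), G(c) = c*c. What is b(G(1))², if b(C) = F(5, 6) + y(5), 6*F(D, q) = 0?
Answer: 0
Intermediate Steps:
G(c) = c²
y(z) = -30 + 6*z (y(z) = (-5 + z)*6 = -30 + 6*z)
F(D, q) = 0 (F(D, q) = (⅙)*0 = 0)
b(C) = 0 (b(C) = 0 + (-30 + 6*5) = 0 + (-30 + 30) = 0 + 0 = 0)
b(G(1))² = 0² = 0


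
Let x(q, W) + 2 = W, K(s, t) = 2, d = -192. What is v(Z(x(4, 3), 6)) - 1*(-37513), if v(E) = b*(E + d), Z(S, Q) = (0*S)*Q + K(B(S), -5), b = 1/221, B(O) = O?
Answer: 8290183/221 ≈ 37512.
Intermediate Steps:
x(q, W) = -2 + W
b = 1/221 ≈ 0.0045249
Z(S, Q) = 2 (Z(S, Q) = (0*S)*Q + 2 = 0*Q + 2 = 0 + 2 = 2)
v(E) = -192/221 + E/221 (v(E) = (E - 192)/221 = (-192 + E)/221 = -192/221 + E/221)
v(Z(x(4, 3), 6)) - 1*(-37513) = (-192/221 + (1/221)*2) - 1*(-37513) = (-192/221 + 2/221) + 37513 = -190/221 + 37513 = 8290183/221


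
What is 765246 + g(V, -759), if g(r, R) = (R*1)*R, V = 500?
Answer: 1341327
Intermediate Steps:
g(r, R) = R² (g(r, R) = R*R = R²)
765246 + g(V, -759) = 765246 + (-759)² = 765246 + 576081 = 1341327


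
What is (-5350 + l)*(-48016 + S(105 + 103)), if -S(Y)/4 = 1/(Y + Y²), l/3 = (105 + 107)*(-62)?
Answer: 11684472172599/5434 ≈ 2.1503e+9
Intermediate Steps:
l = -39432 (l = 3*((105 + 107)*(-62)) = 3*(212*(-62)) = 3*(-13144) = -39432)
S(Y) = -4/(Y + Y²)
(-5350 + l)*(-48016 + S(105 + 103)) = (-5350 - 39432)*(-48016 - 4/((105 + 103)*(1 + (105 + 103)))) = -44782*(-48016 - 4/(208*(1 + 208))) = -44782*(-48016 - 4*1/208/209) = -44782*(-48016 - 4*1/208*1/209) = -44782*(-48016 - 1/10868) = -44782*(-521837889/10868) = 11684472172599/5434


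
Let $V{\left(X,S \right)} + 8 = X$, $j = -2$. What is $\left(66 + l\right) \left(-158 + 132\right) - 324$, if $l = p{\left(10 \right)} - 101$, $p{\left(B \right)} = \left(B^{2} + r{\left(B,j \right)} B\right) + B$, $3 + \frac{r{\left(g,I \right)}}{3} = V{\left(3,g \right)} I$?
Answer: $-7734$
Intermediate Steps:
$V{\left(X,S \right)} = -8 + X$
$r{\left(g,I \right)} = -9 - 15 I$ ($r{\left(g,I \right)} = -9 + 3 \left(-8 + 3\right) I = -9 + 3 \left(- 5 I\right) = -9 - 15 I$)
$p{\left(B \right)} = B^{2} + 22 B$ ($p{\left(B \right)} = \left(B^{2} + \left(-9 - -30\right) B\right) + B = \left(B^{2} + \left(-9 + 30\right) B\right) + B = \left(B^{2} + 21 B\right) + B = B^{2} + 22 B$)
$l = 219$ ($l = 10 \left(22 + 10\right) - 101 = 10 \cdot 32 - 101 = 320 - 101 = 219$)
$\left(66 + l\right) \left(-158 + 132\right) - 324 = \left(66 + 219\right) \left(-158 + 132\right) - 324 = 285 \left(-26\right) - 324 = -7410 - 324 = -7734$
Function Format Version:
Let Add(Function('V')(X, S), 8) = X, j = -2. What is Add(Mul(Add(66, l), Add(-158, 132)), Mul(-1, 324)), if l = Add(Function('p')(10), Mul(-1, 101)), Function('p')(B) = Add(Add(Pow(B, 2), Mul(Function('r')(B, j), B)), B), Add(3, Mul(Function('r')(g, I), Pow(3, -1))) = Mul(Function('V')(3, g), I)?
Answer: -7734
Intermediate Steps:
Function('V')(X, S) = Add(-8, X)
Function('r')(g, I) = Add(-9, Mul(-15, I)) (Function('r')(g, I) = Add(-9, Mul(3, Mul(Add(-8, 3), I))) = Add(-9, Mul(3, Mul(-5, I))) = Add(-9, Mul(-15, I)))
Function('p')(B) = Add(Pow(B, 2), Mul(22, B)) (Function('p')(B) = Add(Add(Pow(B, 2), Mul(Add(-9, Mul(-15, -2)), B)), B) = Add(Add(Pow(B, 2), Mul(Add(-9, 30), B)), B) = Add(Add(Pow(B, 2), Mul(21, B)), B) = Add(Pow(B, 2), Mul(22, B)))
l = 219 (l = Add(Mul(10, Add(22, 10)), Mul(-1, 101)) = Add(Mul(10, 32), -101) = Add(320, -101) = 219)
Add(Mul(Add(66, l), Add(-158, 132)), Mul(-1, 324)) = Add(Mul(Add(66, 219), Add(-158, 132)), Mul(-1, 324)) = Add(Mul(285, -26), -324) = Add(-7410, -324) = -7734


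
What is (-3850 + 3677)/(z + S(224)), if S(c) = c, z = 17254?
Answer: -173/17478 ≈ -0.0098982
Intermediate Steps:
(-3850 + 3677)/(z + S(224)) = (-3850 + 3677)/(17254 + 224) = -173/17478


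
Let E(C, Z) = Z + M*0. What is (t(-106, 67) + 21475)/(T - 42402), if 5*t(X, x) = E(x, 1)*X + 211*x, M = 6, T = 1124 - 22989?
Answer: -121406/321335 ≈ -0.37782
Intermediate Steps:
T = -21865
E(C, Z) = Z (E(C, Z) = Z + 6*0 = Z + 0 = Z)
t(X, x) = X/5 + 211*x/5 (t(X, x) = (1*X + 211*x)/5 = (X + 211*x)/5 = X/5 + 211*x/5)
(t(-106, 67) + 21475)/(T - 42402) = (((⅕)*(-106) + (211/5)*67) + 21475)/(-21865 - 42402) = ((-106/5 + 14137/5) + 21475)/(-64267) = (14031/5 + 21475)*(-1/64267) = (121406/5)*(-1/64267) = -121406/321335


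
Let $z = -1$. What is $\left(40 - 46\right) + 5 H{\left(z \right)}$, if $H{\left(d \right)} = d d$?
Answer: $-1$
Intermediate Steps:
$H{\left(d \right)} = d^{2}$
$\left(40 - 46\right) + 5 H{\left(z \right)} = \left(40 - 46\right) + 5 \left(-1\right)^{2} = -6 + 5 \cdot 1 = -6 + 5 = -1$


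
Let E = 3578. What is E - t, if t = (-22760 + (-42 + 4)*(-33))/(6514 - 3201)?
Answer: 11875420/3313 ≈ 3584.5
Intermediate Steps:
t = -21506/3313 (t = (-22760 - 38*(-33))/3313 = (-22760 + 1254)*(1/3313) = -21506*1/3313 = -21506/3313 ≈ -6.4914)
E - t = 3578 - 1*(-21506/3313) = 3578 + 21506/3313 = 11875420/3313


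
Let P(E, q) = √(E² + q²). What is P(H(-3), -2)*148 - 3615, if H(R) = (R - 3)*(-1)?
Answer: -3615 + 296*√10 ≈ -2679.0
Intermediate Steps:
H(R) = 3 - R (H(R) = (-3 + R)*(-1) = 3 - R)
P(H(-3), -2)*148 - 3615 = √((3 - 1*(-3))² + (-2)²)*148 - 3615 = √((3 + 3)² + 4)*148 - 3615 = √(6² + 4)*148 - 3615 = √(36 + 4)*148 - 3615 = √40*148 - 3615 = (2*√10)*148 - 3615 = 296*√10 - 3615 = -3615 + 296*√10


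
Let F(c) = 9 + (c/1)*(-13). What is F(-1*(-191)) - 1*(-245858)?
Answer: 243384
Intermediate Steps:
F(c) = 9 - 13*c (F(c) = 9 + (c*1)*(-13) = 9 + c*(-13) = 9 - 13*c)
F(-1*(-191)) - 1*(-245858) = (9 - (-13)*(-191)) - 1*(-245858) = (9 - 13*191) + 245858 = (9 - 2483) + 245858 = -2474 + 245858 = 243384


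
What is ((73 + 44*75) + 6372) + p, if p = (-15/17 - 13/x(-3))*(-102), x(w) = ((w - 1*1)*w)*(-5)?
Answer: 98129/10 ≈ 9812.9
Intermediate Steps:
x(w) = -5*w*(-1 + w) (x(w) = ((w - 1)*w)*(-5) = ((-1 + w)*w)*(-5) = (w*(-1 + w))*(-5) = -5*w*(-1 + w))
p = 679/10 (p = (-15/17 - 13*(-1/(15*(1 - 1*(-3)))))*(-102) = (-15*1/17 - 13*(-1/(15*(1 + 3))))*(-102) = (-15/17 - 13/(5*(-3)*4))*(-102) = (-15/17 - 13/(-60))*(-102) = (-15/17 - 13*(-1/60))*(-102) = (-15/17 + 13/60)*(-102) = -679/1020*(-102) = 679/10 ≈ 67.900)
((73 + 44*75) + 6372) + p = ((73 + 44*75) + 6372) + 679/10 = ((73 + 3300) + 6372) + 679/10 = (3373 + 6372) + 679/10 = 9745 + 679/10 = 98129/10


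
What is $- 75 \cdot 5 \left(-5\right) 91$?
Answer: $170625$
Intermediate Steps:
$- 75 \cdot 5 \left(-5\right) 91 = \left(-75\right) \left(-25\right) 91 = 1875 \cdot 91 = 170625$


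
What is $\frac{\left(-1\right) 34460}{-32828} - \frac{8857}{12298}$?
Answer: $\frac{33257871}{100929686} \approx 0.32952$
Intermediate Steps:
$\frac{\left(-1\right) 34460}{-32828} - \frac{8857}{12298} = \left(-34460\right) \left(- \frac{1}{32828}\right) - \frac{8857}{12298} = \frac{8615}{8207} - \frac{8857}{12298} = \frac{33257871}{100929686}$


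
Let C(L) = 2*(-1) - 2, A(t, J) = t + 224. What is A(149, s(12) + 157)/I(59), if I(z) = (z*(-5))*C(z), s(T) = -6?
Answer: 373/1180 ≈ 0.31610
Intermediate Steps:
A(t, J) = 224 + t
C(L) = -4 (C(L) = -2 - 2 = -4)
I(z) = 20*z (I(z) = (z*(-5))*(-4) = -5*z*(-4) = 20*z)
A(149, s(12) + 157)/I(59) = (224 + 149)/((20*59)) = 373/1180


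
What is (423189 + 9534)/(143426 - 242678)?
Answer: -144241/33084 ≈ -4.3598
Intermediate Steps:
(423189 + 9534)/(143426 - 242678) = 432723/(-99252) = 432723*(-1/99252) = -144241/33084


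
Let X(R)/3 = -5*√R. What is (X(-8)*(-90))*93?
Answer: 251100*I*√2 ≈ 3.5511e+5*I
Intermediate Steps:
X(R) = -15*√R (X(R) = 3*(-5*√R) = -15*√R)
(X(-8)*(-90))*93 = (-30*I*√2*(-90))*93 = (2700*I*√2)*93 = 251100*I*√2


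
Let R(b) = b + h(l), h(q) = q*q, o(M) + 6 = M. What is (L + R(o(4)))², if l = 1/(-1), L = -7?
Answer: 64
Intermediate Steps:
l = -1
o(M) = -6 + M
h(q) = q²
R(b) = 1 + b (R(b) = b + (-1)² = b + 1 = 1 + b)
(L + R(o(4)))² = (-7 + (1 + (-6 + 4)))² = (-7 + (1 - 2))² = (-7 - 1)² = (-8)² = 64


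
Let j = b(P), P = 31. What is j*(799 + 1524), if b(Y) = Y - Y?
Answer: 0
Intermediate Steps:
b(Y) = 0
j = 0
j*(799 + 1524) = 0*(799 + 1524) = 0*2323 = 0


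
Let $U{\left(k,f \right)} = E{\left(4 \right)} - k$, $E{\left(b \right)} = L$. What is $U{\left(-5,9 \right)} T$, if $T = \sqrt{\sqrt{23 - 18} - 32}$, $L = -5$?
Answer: $0$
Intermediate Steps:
$E{\left(b \right)} = -5$
$U{\left(k,f \right)} = -5 - k$
$T = \sqrt{-32 + \sqrt{5}}$ ($T = \sqrt{\sqrt{5} - 32} = \sqrt{-32 + \sqrt{5}} \approx 5.4556 i$)
$U{\left(-5,9 \right)} T = \left(-5 - -5\right) \sqrt{-32 + \sqrt{5}} = \left(-5 + 5\right) \sqrt{-32 + \sqrt{5}} = 0 \sqrt{-32 + \sqrt{5}} = 0$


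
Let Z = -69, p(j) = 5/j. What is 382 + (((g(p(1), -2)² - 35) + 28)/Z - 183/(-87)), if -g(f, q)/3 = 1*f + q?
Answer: 766445/2001 ≈ 383.03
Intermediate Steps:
g(f, q) = -3*f - 3*q (g(f, q) = -3*(1*f + q) = -3*(f + q) = -3*f - 3*q)
382 + (((g(p(1), -2)² - 35) + 28)/Z - 183/(-87)) = 382 + ((((-15/1 - 3*(-2))² - 35) + 28)/(-69) - 183/(-87)) = 382 + ((((-15 + 6)² - 35) + 28)*(-1/69) - 183*(-1/87)) = 382 + ((((-3*5 + 6)² - 35) + 28)*(-1/69) + 61/29) = 382 + ((((-15 + 6)² - 35) + 28)*(-1/69) + 61/29) = 382 + ((((-9)² - 35) + 28)*(-1/69) + 61/29) = 382 + (((81 - 35) + 28)*(-1/69) + 61/29) = 382 + ((46 + 28)*(-1/69) + 61/29) = 382 + (74*(-1/69) + 61/29) = 382 + (-74/69 + 61/29) = 382 + 2063/2001 = 766445/2001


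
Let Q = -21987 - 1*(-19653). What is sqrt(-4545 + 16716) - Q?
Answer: 2334 + sqrt(12171) ≈ 2444.3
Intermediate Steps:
Q = -2334 (Q = -21987 + 19653 = -2334)
sqrt(-4545 + 16716) - Q = sqrt(-4545 + 16716) - 1*(-2334) = sqrt(12171) + 2334 = 2334 + sqrt(12171)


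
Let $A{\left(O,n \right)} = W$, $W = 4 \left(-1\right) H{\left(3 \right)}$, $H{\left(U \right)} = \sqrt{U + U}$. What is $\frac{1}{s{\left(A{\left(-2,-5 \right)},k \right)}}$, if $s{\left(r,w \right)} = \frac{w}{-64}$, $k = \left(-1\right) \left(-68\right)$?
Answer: $- \frac{16}{17} \approx -0.94118$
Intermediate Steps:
$H{\left(U \right)} = \sqrt{2} \sqrt{U}$ ($H{\left(U \right)} = \sqrt{2 U} = \sqrt{2} \sqrt{U}$)
$k = 68$
$W = - 4 \sqrt{6}$ ($W = 4 \left(-1\right) \sqrt{2} \sqrt{3} = - 4 \sqrt{6} \approx -9.798$)
$A{\left(O,n \right)} = - 4 \sqrt{6}$
$s{\left(r,w \right)} = - \frac{w}{64}$ ($s{\left(r,w \right)} = w \left(- \frac{1}{64}\right) = - \frac{w}{64}$)
$\frac{1}{s{\left(A{\left(-2,-5 \right)},k \right)}} = \frac{1}{\left(- \frac{1}{64}\right) 68} = \frac{1}{- \frac{17}{16}} = - \frac{16}{17}$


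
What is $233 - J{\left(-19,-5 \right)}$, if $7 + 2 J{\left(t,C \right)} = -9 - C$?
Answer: $\frac{477}{2} \approx 238.5$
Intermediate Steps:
$J{\left(t,C \right)} = -8 - \frac{C}{2}$ ($J{\left(t,C \right)} = - \frac{7}{2} + \frac{-9 - C}{2} = - \frac{7}{2} - \left(\frac{9}{2} + \frac{C}{2}\right) = -8 - \frac{C}{2}$)
$233 - J{\left(-19,-5 \right)} = 233 - \left(-8 - - \frac{5}{2}\right) = 233 - \left(-8 + \frac{5}{2}\right) = 233 - - \frac{11}{2} = 233 + \frac{11}{2} = \frac{477}{2}$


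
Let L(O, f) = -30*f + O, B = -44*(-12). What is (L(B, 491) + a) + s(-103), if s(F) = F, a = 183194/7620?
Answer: -54410453/3810 ≈ -14281.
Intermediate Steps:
a = 91597/3810 (a = 183194*(1/7620) = 91597/3810 ≈ 24.041)
B = 528
L(O, f) = O - 30*f
(L(B, 491) + a) + s(-103) = ((528 - 30*491) + 91597/3810) - 103 = ((528 - 14730) + 91597/3810) - 103 = (-14202 + 91597/3810) - 103 = -54018023/3810 - 103 = -54410453/3810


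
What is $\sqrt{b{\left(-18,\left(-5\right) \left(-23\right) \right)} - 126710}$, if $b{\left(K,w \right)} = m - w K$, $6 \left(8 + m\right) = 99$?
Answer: $\frac{7 i \sqrt{10174}}{2} \approx 353.03 i$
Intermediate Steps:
$m = \frac{17}{2}$ ($m = -8 + \frac{1}{6} \cdot 99 = -8 + \frac{33}{2} = \frac{17}{2} \approx 8.5$)
$b{\left(K,w \right)} = \frac{17}{2} - K w$ ($b{\left(K,w \right)} = \frac{17}{2} - w K = \frac{17}{2} - K w$)
$\sqrt{b{\left(-18,\left(-5\right) \left(-23\right) \right)} - 126710} = \sqrt{\left(\frac{17}{2} - - 18 \left(\left(-5\right) \left(-23\right)\right)\right) - 126710} = \sqrt{\left(\frac{17}{2} - \left(-18\right) 115\right) - 126710} = \sqrt{\left(\frac{17}{2} + 2070\right) - 126710} = \sqrt{\frac{4157}{2} - 126710} = \sqrt{- \frac{249263}{2}} = \frac{7 i \sqrt{10174}}{2}$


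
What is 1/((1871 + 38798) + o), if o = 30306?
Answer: 1/70975 ≈ 1.4089e-5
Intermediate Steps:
1/((1871 + 38798) + o) = 1/((1871 + 38798) + 30306) = 1/(40669 + 30306) = 1/70975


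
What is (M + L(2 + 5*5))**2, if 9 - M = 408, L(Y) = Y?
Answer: 138384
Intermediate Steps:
M = -399 (M = 9 - 1*408 = 9 - 408 = -399)
(M + L(2 + 5*5))**2 = (-399 + (2 + 5*5))**2 = (-399 + (2 + 25))**2 = (-399 + 27)**2 = (-372)**2 = 138384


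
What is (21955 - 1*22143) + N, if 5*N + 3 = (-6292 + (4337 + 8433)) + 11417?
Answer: 16952/5 ≈ 3390.4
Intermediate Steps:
N = 17892/5 (N = -⅗ + ((-6292 + (4337 + 8433)) + 11417)/5 = -⅗ + ((-6292 + 12770) + 11417)/5 = -⅗ + (6478 + 11417)/5 = -⅗ + (⅕)*17895 = -⅗ + 3579 = 17892/5 ≈ 3578.4)
(21955 - 1*22143) + N = (21955 - 1*22143) + 17892/5 = (21955 - 22143) + 17892/5 = -188 + 17892/5 = 16952/5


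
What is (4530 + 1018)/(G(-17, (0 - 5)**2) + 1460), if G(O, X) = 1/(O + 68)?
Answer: 14892/3919 ≈ 3.7999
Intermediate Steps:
G(O, X) = 1/(68 + O)
(4530 + 1018)/(G(-17, (0 - 5)**2) + 1460) = (4530 + 1018)/(1/(68 - 17) + 1460) = 5548/(1/51 + 1460) = 5548/(74461/51) = 5548*(51/74461) = 14892/3919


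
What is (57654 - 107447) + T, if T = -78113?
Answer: -127906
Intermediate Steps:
(57654 - 107447) + T = (57654 - 107447) - 78113 = -49793 - 78113 = -127906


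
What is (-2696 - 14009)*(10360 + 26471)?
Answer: -615261855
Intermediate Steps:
(-2696 - 14009)*(10360 + 26471) = -16705*36831 = -615261855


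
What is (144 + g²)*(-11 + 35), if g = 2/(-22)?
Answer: 418200/121 ≈ 3456.2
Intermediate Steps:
g = -1/11 (g = 2*(-1/22) = -1/11 ≈ -0.090909)
(144 + g²)*(-11 + 35) = (144 + (-1/11)²)*(-11 + 35) = (144 + 1/121)*24 = (17425/121)*24 = 418200/121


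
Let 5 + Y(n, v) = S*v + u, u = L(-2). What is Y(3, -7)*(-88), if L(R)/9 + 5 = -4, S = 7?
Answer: 11880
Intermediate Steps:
L(R) = -81 (L(R) = -45 + 9*(-4) = -45 - 36 = -81)
u = -81
Y(n, v) = -86 + 7*v (Y(n, v) = -5 + (7*v - 81) = -5 + (-81 + 7*v) = -86 + 7*v)
Y(3, -7)*(-88) = (-86 + 7*(-7))*(-88) = (-86 - 49)*(-88) = -135*(-88) = 11880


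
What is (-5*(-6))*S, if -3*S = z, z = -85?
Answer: 850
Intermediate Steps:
S = 85/3 (S = -1/3*(-85) = 85/3 ≈ 28.333)
(-5*(-6))*S = -5*(-6)*(85/3) = 30*(85/3) = 850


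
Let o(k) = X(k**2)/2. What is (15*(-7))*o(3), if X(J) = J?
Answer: -945/2 ≈ -472.50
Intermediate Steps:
o(k) = k**2/2
(15*(-7))*o(3) = (15*(-7))*((1/2)*3**2) = -105*9/2 = -945/2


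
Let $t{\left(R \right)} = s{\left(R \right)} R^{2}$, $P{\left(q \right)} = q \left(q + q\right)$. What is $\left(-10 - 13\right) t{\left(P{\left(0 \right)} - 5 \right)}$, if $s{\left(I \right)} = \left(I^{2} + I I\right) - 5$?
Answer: $-25875$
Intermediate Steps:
$P{\left(q \right)} = 2 q^{2}$ ($P{\left(q \right)} = q 2 q = 2 q^{2}$)
$s{\left(I \right)} = -5 + 2 I^{2}$ ($s{\left(I \right)} = \left(I^{2} + I^{2}\right) - 5 = 2 I^{2} - 5 = -5 + 2 I^{2}$)
$t{\left(R \right)} = R^{2} \left(-5 + 2 R^{2}\right)$ ($t{\left(R \right)} = \left(-5 + 2 R^{2}\right) R^{2} = R^{2} \left(-5 + 2 R^{2}\right)$)
$\left(-10 - 13\right) t{\left(P{\left(0 \right)} - 5 \right)} = \left(-10 - 13\right) \left(2 \cdot 0^{2} - 5\right)^{2} \left(-5 + 2 \left(2 \cdot 0^{2} - 5\right)^{2}\right) = - 23 \left(2 \cdot 0 - 5\right)^{2} \left(-5 + 2 \left(2 \cdot 0 - 5\right)^{2}\right) = - 23 \left(0 - 5\right)^{2} \left(-5 + 2 \left(0 - 5\right)^{2}\right) = - 23 \left(-5\right)^{2} \left(-5 + 2 \left(-5\right)^{2}\right) = - 23 \cdot 25 \left(-5 + 2 \cdot 25\right) = - 23 \cdot 25 \left(-5 + 50\right) = - 23 \cdot 25 \cdot 45 = \left(-23\right) 1125 = -25875$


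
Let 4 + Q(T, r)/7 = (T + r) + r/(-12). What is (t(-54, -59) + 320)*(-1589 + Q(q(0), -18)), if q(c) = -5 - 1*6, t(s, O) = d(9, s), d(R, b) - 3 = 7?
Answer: -597135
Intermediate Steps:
d(R, b) = 10 (d(R, b) = 3 + 7 = 10)
t(s, O) = 10
q(c) = -11 (q(c) = -5 - 6 = -11)
Q(T, r) = -28 + 7*T + 77*r/12 (Q(T, r) = -28 + 7*((T + r) + r/(-12)) = -28 + 7*((T + r) + r*(-1/12)) = -28 + 7*((T + r) - r/12) = -28 + 7*(T + 11*r/12) = -28 + (7*T + 77*r/12) = -28 + 7*T + 77*r/12)
(t(-54, -59) + 320)*(-1589 + Q(q(0), -18)) = (10 + 320)*(-1589 + (-28 + 7*(-11) + (77/12)*(-18))) = 330*(-1589 + (-28 - 77 - 231/2)) = 330*(-1589 - 441/2) = 330*(-3619/2) = -597135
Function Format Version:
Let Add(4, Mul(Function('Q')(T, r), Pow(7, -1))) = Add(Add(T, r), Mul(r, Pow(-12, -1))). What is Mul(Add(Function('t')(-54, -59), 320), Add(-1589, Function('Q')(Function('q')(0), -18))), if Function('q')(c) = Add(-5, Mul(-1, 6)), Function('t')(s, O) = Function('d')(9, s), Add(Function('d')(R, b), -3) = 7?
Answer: -597135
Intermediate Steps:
Function('d')(R, b) = 10 (Function('d')(R, b) = Add(3, 7) = 10)
Function('t')(s, O) = 10
Function('q')(c) = -11 (Function('q')(c) = Add(-5, -6) = -11)
Function('Q')(T, r) = Add(-28, Mul(7, T), Mul(Rational(77, 12), r)) (Function('Q')(T, r) = Add(-28, Mul(7, Add(Add(T, r), Mul(r, Pow(-12, -1))))) = Add(-28, Mul(7, Add(Add(T, r), Mul(r, Rational(-1, 12))))) = Add(-28, Mul(7, Add(Add(T, r), Mul(Rational(-1, 12), r)))) = Add(-28, Mul(7, Add(T, Mul(Rational(11, 12), r)))) = Add(-28, Add(Mul(7, T), Mul(Rational(77, 12), r))) = Add(-28, Mul(7, T), Mul(Rational(77, 12), r)))
Mul(Add(Function('t')(-54, -59), 320), Add(-1589, Function('Q')(Function('q')(0), -18))) = Mul(Add(10, 320), Add(-1589, Add(-28, Mul(7, -11), Mul(Rational(77, 12), -18)))) = Mul(330, Add(-1589, Add(-28, -77, Rational(-231, 2)))) = Mul(330, Add(-1589, Rational(-441, 2))) = Mul(330, Rational(-3619, 2)) = -597135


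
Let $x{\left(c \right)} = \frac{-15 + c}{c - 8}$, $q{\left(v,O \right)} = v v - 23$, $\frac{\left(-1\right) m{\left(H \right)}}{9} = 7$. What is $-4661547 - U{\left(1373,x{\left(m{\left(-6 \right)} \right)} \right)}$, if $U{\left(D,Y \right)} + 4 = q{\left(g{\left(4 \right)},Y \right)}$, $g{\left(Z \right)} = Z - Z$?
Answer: $-4661520$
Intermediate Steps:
$m{\left(H \right)} = -63$ ($m{\left(H \right)} = \left(-9\right) 7 = -63$)
$g{\left(Z \right)} = 0$
$q{\left(v,O \right)} = -23 + v^{2}$ ($q{\left(v,O \right)} = v^{2} - 23 = -23 + v^{2}$)
$x{\left(c \right)} = \frac{-15 + c}{-8 + c}$
$U{\left(D,Y \right)} = -27$ ($U{\left(D,Y \right)} = -4 - \left(23 - 0^{2}\right) = -4 + \left(-23 + 0\right) = -4 - 23 = -27$)
$-4661547 - U{\left(1373,x{\left(m{\left(-6 \right)} \right)} \right)} = -4661547 - -27 = -4661547 + 27 = -4661520$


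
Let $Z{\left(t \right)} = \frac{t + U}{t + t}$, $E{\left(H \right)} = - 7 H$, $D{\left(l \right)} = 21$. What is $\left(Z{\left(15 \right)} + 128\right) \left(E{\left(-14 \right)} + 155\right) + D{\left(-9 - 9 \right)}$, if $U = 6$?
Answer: $\frac{325821}{10} \approx 32582.0$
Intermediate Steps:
$Z{\left(t \right)} = \frac{6 + t}{2 t}$ ($Z{\left(t \right)} = \frac{t + 6}{t + t} = \frac{6 + t}{2 t}$)
$\left(Z{\left(15 \right)} + 128\right) \left(E{\left(-14 \right)} + 155\right) + D{\left(-9 - 9 \right)} = \left(\frac{6 + 15}{2 \cdot 15} + 128\right) \left(\left(-7\right) \left(-14\right) + 155\right) + 21 = \left(\frac{1}{2} \cdot \frac{1}{15} \cdot 21 + 128\right) \left(98 + 155\right) + 21 = \left(\frac{7}{10} + 128\right) 253 + 21 = \frac{1287}{10} \cdot 253 + 21 = \frac{325611}{10} + 21 = \frac{325821}{10}$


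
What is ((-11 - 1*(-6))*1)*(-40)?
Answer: 200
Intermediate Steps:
((-11 - 1*(-6))*1)*(-40) = ((-11 + 6)*1)*(-40) = -5*1*(-40) = -5*(-40) = 200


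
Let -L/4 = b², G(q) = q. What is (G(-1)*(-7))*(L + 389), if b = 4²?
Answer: -4445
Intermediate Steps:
b = 16
L = -1024 (L = -4*16² = -4*256 = -1024)
(G(-1)*(-7))*(L + 389) = (-1*(-7))*(-1024 + 389) = 7*(-635) = -4445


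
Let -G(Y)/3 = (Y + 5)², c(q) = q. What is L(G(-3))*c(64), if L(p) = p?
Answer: -768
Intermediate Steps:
G(Y) = -3*(5 + Y)² (G(Y) = -3*(Y + 5)² = -3*(5 + Y)²)
L(G(-3))*c(64) = -3*(5 - 3)²*64 = -3*2²*64 = -3*4*64 = -12*64 = -768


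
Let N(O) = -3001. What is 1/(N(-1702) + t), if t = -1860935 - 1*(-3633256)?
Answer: 1/1769320 ≈ 5.6519e-7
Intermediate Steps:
t = 1772321 (t = -1860935 + 3633256 = 1772321)
1/(N(-1702) + t) = 1/(-3001 + 1772321) = 1/1769320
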